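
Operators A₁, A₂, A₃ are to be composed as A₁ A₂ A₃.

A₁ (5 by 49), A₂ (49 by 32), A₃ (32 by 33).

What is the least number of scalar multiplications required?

13120

Order (A₁ (A₂ A₃)): (A₂ A₃): 49×32 by 32×33 → 49×33, cost 49·32·33 = 51744; (A₁ (A₂ A₃)): 5×49 by 49×33 → 5×33, cost 5·49·33 = 8085; cumulative 59829. Total 59829.
Order ((A₁ A₂) A₃): (A₁ A₂): 5×49 by 49×32 → 5×32, cost 5·49·32 = 7840; ((A₁ A₂) A₃): 5×32 by 32×33 → 5×33, cost 5·32·33 = 5280; cumulative 13120. Total 13120.
Minimum: 13120.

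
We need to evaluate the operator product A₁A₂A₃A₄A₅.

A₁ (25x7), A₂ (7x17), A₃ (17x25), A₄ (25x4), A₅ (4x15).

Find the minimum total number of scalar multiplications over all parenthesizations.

Adjacent pairs: A₁A₂ = 25·7·17 = 2975; A₂A₃ = 7·17·25 = 2975; A₃A₄ = 17·25·4 = 1700; A₄A₅ = 25·4·15 = 1500.
Length 3: A₁..A₃: k=1: 0+2975+25·7·25=7350; k=2: 2975+0+25·17·25=13600 → min 7350 | A₂..A₄: k=2: 0+1700+7·17·4=2176; k=3: 2975+0+7·25·4=3675 → min 2176 | A₃..A₅: k=3: 0+1500+17·25·15=7875; k=4: 1700+0+17·4·15=2720 → min 2720.
Length 4: A₁..A₄: k=1: 0+2176+25·7·4=2876; k=2: 2975+1700+25·17·4=6375; k=3: 7350+0+25·25·4=9850 → min 2876 | A₂..A₅: k=2: 0+2720+7·17·15=4505; k=3: 2975+1500+7·25·15=7100; k=4: 2176+0+7·4·15=2596 → min 2596.
Length 5: A₁..A₅: k=1: 0+2596+25·7·15=5221; k=2: 2975+2720+25·17·15=12070; k=3: 7350+1500+25·25·15=18225; k=4: 2876+0+25·4·15=4376 → min 4376.
Optimal order: ((A₁(A₂(A₃A₄)))A₅) with cost 4376.

4376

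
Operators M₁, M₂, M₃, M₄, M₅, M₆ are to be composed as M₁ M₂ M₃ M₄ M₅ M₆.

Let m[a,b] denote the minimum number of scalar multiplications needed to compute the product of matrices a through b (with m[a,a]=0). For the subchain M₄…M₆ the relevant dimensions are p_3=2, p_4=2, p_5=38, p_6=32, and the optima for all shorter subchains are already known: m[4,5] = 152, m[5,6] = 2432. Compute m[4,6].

2560

m[4,6] = min over k∈[4,5] of m[4,k]+m[k+1,6]+p_{3}·p_k·p_{6}.
k=4: 0 + 2432 + 2·2·32 = 2560; k=5: 152 + 0 + 2·38·32 = 2584.
Minimum: 2560 at k=4.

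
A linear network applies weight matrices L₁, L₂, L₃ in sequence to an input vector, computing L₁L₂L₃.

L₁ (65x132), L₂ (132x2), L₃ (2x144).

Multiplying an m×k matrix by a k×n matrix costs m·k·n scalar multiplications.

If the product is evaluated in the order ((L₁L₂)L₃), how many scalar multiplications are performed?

(L₁L₂): 65×132 by 132×2 → 65×2, cost 65·132·2 = 17160
((L₁L₂)L₃): 65×2 by 2×144 → 65×144, cost 65·2·144 = 18720; cumulative 35880
Total: 35880 scalar multiplications.

35880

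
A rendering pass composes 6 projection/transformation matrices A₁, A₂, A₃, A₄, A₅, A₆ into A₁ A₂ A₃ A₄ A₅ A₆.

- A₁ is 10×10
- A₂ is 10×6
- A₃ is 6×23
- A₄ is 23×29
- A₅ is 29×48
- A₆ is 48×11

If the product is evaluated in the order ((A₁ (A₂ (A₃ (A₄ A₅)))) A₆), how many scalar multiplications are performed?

(A₄ A₅): 23×29 by 29×48 → 23×48, cost 23·29·48 = 32016
(A₃ (A₄ A₅)): 6×23 by 23×48 → 6×48, cost 6·23·48 = 6624; cumulative 38640
(A₂ (A₃ (A₄ A₅))): 10×6 by 6×48 → 10×48, cost 10·6·48 = 2880; cumulative 41520
(A₁ (A₂ (A₃ (A₄ A₅)))): 10×10 by 10×48 → 10×48, cost 10·10·48 = 4800; cumulative 46320
((A₁ (A₂ (A₃ (A₄ A₅)))) A₆): 10×48 by 48×11 → 10×11, cost 10·48·11 = 5280; cumulative 51600
Total: 51600 scalar multiplications.

51600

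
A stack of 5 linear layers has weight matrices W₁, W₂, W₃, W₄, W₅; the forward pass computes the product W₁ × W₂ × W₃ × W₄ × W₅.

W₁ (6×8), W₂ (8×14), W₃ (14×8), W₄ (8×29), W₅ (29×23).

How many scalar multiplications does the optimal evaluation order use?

Adjacent pairs: W₁W₂ = 6·8·14 = 672; W₂W₃ = 8·14·8 = 896; W₃W₄ = 14·8·29 = 3248; W₄W₅ = 8·29·23 = 5336.
Length 3: W₁..W₃: k=1: 0+896+6·8·8=1280; k=2: 672+0+6·14·8=1344 → min 1280 | W₂..W₄: k=2: 0+3248+8·14·29=6496; k=3: 896+0+8·8·29=2752 → min 2752 | W₃..W₅: k=3: 0+5336+14·8·23=7912; k=4: 3248+0+14·29·23=12586 → min 7912.
Length 4: W₁..W₄: k=1: 0+2752+6·8·29=4144; k=2: 672+3248+6·14·29=6356; k=3: 1280+0+6·8·29=2672 → min 2672 | W₂..W₅: k=2: 0+7912+8·14·23=10488; k=3: 896+5336+8·8·23=7704; k=4: 2752+0+8·29·23=8088 → min 7704.
Length 5: W₁..W₅: k=1: 0+7704+6·8·23=8808; k=2: 672+7912+6·14·23=10516; k=3: 1280+5336+6·8·23=7720; k=4: 2672+0+6·29·23=6674 → min 6674.
Optimal order: (((W₁ × (W₂ × W₃)) × W₄) × W₅) with cost 6674.

6674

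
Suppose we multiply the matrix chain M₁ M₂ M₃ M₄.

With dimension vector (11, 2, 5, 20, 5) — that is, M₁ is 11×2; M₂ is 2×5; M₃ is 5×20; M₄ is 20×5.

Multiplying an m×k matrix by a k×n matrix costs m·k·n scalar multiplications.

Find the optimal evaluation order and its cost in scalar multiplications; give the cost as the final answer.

510

Adjacent pairs: M₁M₂ = 11·2·5 = 110; M₂M₃ = 2·5·20 = 200; M₃M₄ = 5·20·5 = 500.
Length 3: M₁..M₃: k=1: 0+200+11·2·20=640; k=2: 110+0+11·5·20=1210 → min 640 | M₂..M₄: k=2: 0+500+2·5·5=550; k=3: 200+0+2·20·5=400 → min 400.
Length 4: M₁..M₄: k=1: 0+400+11·2·5=510; k=2: 110+500+11·5·5=885; k=3: 640+0+11·20·5=1740 → min 510.
Optimal parenthesization: (M₁ ((M₂ M₃) M₄)) with cost 510.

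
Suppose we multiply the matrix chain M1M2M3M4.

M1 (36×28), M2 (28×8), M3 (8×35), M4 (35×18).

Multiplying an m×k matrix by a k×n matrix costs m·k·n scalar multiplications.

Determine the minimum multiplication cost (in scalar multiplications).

18288

Adjacent pairs: M1M2 = 36·28·8 = 8064; M2M3 = 28·8·35 = 7840; M3M4 = 8·35·18 = 5040.
Length 3: M1..M3: k=1: 0+7840+36·28·35=43120; k=2: 8064+0+36·8·35=18144 → min 18144 | M2..M4: k=2: 0+5040+28·8·18=9072; k=3: 7840+0+28·35·18=25480 → min 9072.
Length 4: M1..M4: k=1: 0+9072+36·28·18=27216; k=2: 8064+5040+36·8·18=18288; k=3: 18144+0+36·35·18=40824 → min 18288.
Optimal order: ((M1M2)(M3M4)) with cost 18288.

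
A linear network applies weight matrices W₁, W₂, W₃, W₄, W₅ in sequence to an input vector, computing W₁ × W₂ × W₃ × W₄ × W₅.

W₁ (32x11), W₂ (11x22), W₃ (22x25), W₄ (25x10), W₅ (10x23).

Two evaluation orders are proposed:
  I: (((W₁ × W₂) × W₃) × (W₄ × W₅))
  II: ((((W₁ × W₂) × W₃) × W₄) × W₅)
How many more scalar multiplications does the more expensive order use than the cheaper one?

Order I = (((W₁ × W₂) × W₃) × (W₄ × W₅)): (W₁ × W₂): 32×11 by 11×22 → 32×22, cost 32·11·22 = 7744; ((W₁ × W₂) × W₃): 32×22 by 22×25 → 32×25, cost 32·22·25 = 17600; cumulative 25344; (W₄ × W₅): 25×10 by 10×23 → 25×23, cost 25·10·23 = 5750; (((W₁ × W₂) × W₃) × (W₄ × W₅)): 32×25 by 25×23 → 32×23, cost 32·25·23 = 18400; cumulative 49494. Total 49494.
Order II = ((((W₁ × W₂) × W₃) × W₄) × W₅): (W₁ × W₂): 32×11 by 11×22 → 32×22, cost 32·11·22 = 7744; ((W₁ × W₂) × W₃): 32×22 by 22×25 → 32×25, cost 32·22·25 = 17600; cumulative 25344; (((W₁ × W₂) × W₃) × W₄): 32×25 by 25×10 → 32×10, cost 32·25·10 = 8000; cumulative 33344; ((((W₁ × W₂) × W₃) × W₄) × W₅): 32×10 by 10×23 → 32×23, cost 32·10·23 = 7360; cumulative 40704. Total 40704.
Difference: |49494 − 40704| = 8790.

8790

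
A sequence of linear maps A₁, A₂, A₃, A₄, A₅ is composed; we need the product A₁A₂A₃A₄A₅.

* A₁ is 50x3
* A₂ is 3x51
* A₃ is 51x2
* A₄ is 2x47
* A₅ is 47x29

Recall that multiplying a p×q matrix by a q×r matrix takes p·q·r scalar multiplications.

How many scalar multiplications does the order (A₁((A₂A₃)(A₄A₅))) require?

(A₂A₃): 3×51 by 51×2 → 3×2, cost 3·51·2 = 306
(A₄A₅): 2×47 by 47×29 → 2×29, cost 2·47·29 = 2726
((A₂A₃)(A₄A₅)): 3×2 by 2×29 → 3×29, cost 3·2·29 = 174; cumulative 3206
(A₁((A₂A₃)(A₄A₅))): 50×3 by 3×29 → 50×29, cost 50·3·29 = 4350; cumulative 7556
Total: 7556 scalar multiplications.

7556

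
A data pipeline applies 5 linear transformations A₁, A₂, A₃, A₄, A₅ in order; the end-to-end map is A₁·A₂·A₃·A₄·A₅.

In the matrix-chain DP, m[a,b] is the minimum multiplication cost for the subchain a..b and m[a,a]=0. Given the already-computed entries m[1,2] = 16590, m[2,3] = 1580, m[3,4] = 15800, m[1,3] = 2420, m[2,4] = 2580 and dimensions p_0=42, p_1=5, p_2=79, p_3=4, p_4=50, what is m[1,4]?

10820

m[1,4] = min over k∈[1,3] of m[1,k]+m[k+1,4]+p_{0}·p_k·p_{4}.
k=1: 0 + 2580 + 42·5·50 = 13080; k=2: 16590 + 15800 + 42·79·50 = 198290; k=3: 2420 + 0 + 42·4·50 = 10820.
Minimum: 10820 at k=3.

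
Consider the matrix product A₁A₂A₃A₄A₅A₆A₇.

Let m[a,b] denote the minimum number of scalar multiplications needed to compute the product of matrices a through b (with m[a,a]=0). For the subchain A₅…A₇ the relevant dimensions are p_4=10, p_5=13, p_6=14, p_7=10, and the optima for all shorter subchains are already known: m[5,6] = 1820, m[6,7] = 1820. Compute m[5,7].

m[5,7] = min over k∈[5,6] of m[5,k]+m[k+1,7]+p_{4}·p_k·p_{7}.
k=5: 0 + 1820 + 10·13·10 = 3120; k=6: 1820 + 0 + 10·14·10 = 3220.
Minimum: 3120 at k=5.

3120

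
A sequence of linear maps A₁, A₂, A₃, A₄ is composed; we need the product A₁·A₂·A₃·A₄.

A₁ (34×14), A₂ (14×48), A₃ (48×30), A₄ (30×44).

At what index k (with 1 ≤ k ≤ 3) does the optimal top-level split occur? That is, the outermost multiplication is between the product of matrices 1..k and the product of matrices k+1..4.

Adjacent pairs: A₁A₂ = 34·14·48 = 22848; A₂A₃ = 14·48·30 = 20160; A₃A₄ = 48·30·44 = 63360.
Length 3: A₁..A₃: k=1: 0+20160+34·14·30=34440; k=2: 22848+0+34·48·30=71808 → min 34440 | A₂..A₄: k=2: 0+63360+14·48·44=92928; k=3: 20160+0+14·30·44=38640 → min 38640.
Top-level splits: k=1: (A₁..A₁)·(A₂..A₄) → 0+38640+34·14·44 = 59584; k=2: (A₁..A₂)·(A₃..A₄) → 22848+63360+34·48·44 = 158016; k=3: (A₁..A₃)·(A₄..A₄) → 34440+0+34·30·44 = 79320.
Best split is after A₁, i.e. k = 1.

1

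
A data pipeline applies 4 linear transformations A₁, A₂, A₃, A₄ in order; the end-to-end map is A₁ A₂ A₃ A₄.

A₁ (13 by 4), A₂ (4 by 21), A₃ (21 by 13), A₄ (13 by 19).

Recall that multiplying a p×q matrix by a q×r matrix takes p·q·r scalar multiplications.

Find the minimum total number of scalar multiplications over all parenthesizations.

Adjacent pairs: A₁A₂ = 13·4·21 = 1092; A₂A₃ = 4·21·13 = 1092; A₃A₄ = 21·13·19 = 5187.
Length 3: A₁..A₃: k=1: 0+1092+13·4·13=1768; k=2: 1092+0+13·21·13=4641 → min 1768 | A₂..A₄: k=2: 0+5187+4·21·19=6783; k=3: 1092+0+4·13·19=2080 → min 2080.
Length 4: A₁..A₄: k=1: 0+2080+13·4·19=3068; k=2: 1092+5187+13·21·19=11466; k=3: 1768+0+13·13·19=4979 → min 3068.
Optimal order: (A₁ ((A₂ A₃) A₄)) with cost 3068.

3068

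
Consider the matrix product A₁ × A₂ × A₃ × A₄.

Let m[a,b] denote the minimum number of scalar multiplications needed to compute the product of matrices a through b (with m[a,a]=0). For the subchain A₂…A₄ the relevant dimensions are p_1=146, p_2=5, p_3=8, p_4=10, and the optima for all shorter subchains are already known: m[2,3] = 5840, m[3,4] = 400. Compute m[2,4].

m[2,4] = min over k∈[2,3] of m[2,k]+m[k+1,4]+p_{1}·p_k·p_{4}.
k=2: 0 + 400 + 146·5·10 = 7700; k=3: 5840 + 0 + 146·8·10 = 17520.
Minimum: 7700 at k=2.

7700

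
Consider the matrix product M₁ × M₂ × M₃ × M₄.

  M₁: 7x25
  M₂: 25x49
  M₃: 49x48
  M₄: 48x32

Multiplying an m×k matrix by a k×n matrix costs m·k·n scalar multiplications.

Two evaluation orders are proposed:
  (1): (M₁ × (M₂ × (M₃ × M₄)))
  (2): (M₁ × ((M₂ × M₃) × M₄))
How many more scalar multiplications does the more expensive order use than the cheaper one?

17264

Order (1) = (M₁ × (M₂ × (M₃ × M₄))): (M₃ × M₄): 49×48 by 48×32 → 49×32, cost 49·48·32 = 75264; (M₂ × (M₃ × M₄)): 25×49 by 49×32 → 25×32, cost 25·49·32 = 39200; cumulative 114464; (M₁ × (M₂ × (M₃ × M₄))): 7×25 by 25×32 → 7×32, cost 7·25·32 = 5600; cumulative 120064. Total 120064.
Order (2) = (M₁ × ((M₂ × M₃) × M₄)): (M₂ × M₃): 25×49 by 49×48 → 25×48, cost 25·49·48 = 58800; ((M₂ × M₃) × M₄): 25×48 by 48×32 → 25×32, cost 25·48·32 = 38400; cumulative 97200; (M₁ × ((M₂ × M₃) × M₄)): 7×25 by 25×32 → 7×32, cost 7·25·32 = 5600; cumulative 102800. Total 102800.
Difference: |120064 − 102800| = 17264.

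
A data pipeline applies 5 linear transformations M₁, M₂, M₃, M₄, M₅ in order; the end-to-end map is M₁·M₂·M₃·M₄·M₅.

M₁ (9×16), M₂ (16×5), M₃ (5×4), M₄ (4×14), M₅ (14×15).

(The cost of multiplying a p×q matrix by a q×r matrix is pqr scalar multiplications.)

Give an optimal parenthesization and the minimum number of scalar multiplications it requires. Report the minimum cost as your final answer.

2276

Adjacent pairs: M₁M₂ = 9·16·5 = 720; M₂M₃ = 16·5·4 = 320; M₃M₄ = 5·4·14 = 280; M₄M₅ = 4·14·15 = 840.
Length 3: M₁..M₃: k=1: 0+320+9·16·4=896; k=2: 720+0+9·5·4=900 → min 896 | M₂..M₄: k=2: 0+280+16·5·14=1400; k=3: 320+0+16·4·14=1216 → min 1216 | M₃..M₅: k=3: 0+840+5·4·15=1140; k=4: 280+0+5·14·15=1330 → min 1140.
Length 4: M₁..M₄: k=1: 0+1216+9·16·14=3232; k=2: 720+280+9·5·14=1630; k=3: 896+0+9·4·14=1400 → min 1400 | M₂..M₅: k=2: 0+1140+16·5·15=2340; k=3: 320+840+16·4·15=2120; k=4: 1216+0+16·14·15=4576 → min 2120.
Length 5: M₁..M₅: k=1: 0+2120+9·16·15=4280; k=2: 720+1140+9·5·15=2535; k=3: 896+840+9·4·15=2276; k=4: 1400+0+9·14·15=3290 → min 2276.
Optimal parenthesization: ((M₁·(M₂·M₃))·(M₄·M₅)) with cost 2276.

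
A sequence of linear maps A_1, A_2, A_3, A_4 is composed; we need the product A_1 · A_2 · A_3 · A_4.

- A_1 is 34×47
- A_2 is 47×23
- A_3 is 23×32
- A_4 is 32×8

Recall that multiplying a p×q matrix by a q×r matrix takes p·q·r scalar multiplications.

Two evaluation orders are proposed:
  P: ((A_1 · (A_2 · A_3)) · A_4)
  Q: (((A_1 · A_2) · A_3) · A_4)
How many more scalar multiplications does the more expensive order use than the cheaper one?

23950

Order P = ((A_1 · (A_2 · A_3)) · A_4): (A_2 · A_3): 47×23 by 23×32 → 47×32, cost 47·23·32 = 34592; (A_1 · (A_2 · A_3)): 34×47 by 47×32 → 34×32, cost 34·47·32 = 51136; cumulative 85728; ((A_1 · (A_2 · A_3)) · A_4): 34×32 by 32×8 → 34×8, cost 34·32·8 = 8704; cumulative 94432. Total 94432.
Order Q = (((A_1 · A_2) · A_3) · A_4): (A_1 · A_2): 34×47 by 47×23 → 34×23, cost 34·47·23 = 36754; ((A_1 · A_2) · A_3): 34×23 by 23×32 → 34×32, cost 34·23·32 = 25024; cumulative 61778; (((A_1 · A_2) · A_3) · A_4): 34×32 by 32×8 → 34×8, cost 34·32·8 = 8704; cumulative 70482. Total 70482.
Difference: |94432 − 70482| = 23950.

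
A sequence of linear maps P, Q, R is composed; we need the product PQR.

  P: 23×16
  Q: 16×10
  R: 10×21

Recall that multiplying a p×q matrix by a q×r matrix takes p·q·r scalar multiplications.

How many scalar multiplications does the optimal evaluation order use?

Order (P(QR)): (QR): 16×10 by 10×21 → 16×21, cost 16·10·21 = 3360; (P(QR)): 23×16 by 16×21 → 23×21, cost 23·16·21 = 7728; cumulative 11088. Total 11088.
Order ((PQ)R): (PQ): 23×16 by 16×10 → 23×10, cost 23·16·10 = 3680; ((PQ)R): 23×10 by 10×21 → 23×21, cost 23·10·21 = 4830; cumulative 8510. Total 8510.
Minimum: 8510.

8510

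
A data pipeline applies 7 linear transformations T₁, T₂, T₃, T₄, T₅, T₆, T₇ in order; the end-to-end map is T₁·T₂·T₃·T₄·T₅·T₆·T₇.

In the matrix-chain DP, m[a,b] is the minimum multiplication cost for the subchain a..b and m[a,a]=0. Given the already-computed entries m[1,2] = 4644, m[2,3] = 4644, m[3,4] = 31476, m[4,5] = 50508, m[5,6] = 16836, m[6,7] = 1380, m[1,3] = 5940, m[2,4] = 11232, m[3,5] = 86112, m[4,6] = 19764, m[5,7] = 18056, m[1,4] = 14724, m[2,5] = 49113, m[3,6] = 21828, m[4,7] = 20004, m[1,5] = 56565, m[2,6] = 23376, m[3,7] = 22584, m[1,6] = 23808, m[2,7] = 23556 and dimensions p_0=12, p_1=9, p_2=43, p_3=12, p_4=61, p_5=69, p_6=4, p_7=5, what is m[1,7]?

24048

m[1,7] = min over k∈[1,6] of m[1,k]+m[k+1,7]+p_{0}·p_k·p_{7}.
k=1: 0 + 23556 + 12·9·5 = 24096; k=2: 4644 + 22584 + 12·43·5 = 29808; k=3: 5940 + 20004 + 12·12·5 = 26664; k=4: 14724 + 18056 + 12·61·5 = 36440; k=5: 56565 + 1380 + 12·69·5 = 62085; k=6: 23808 + 0 + 12·4·5 = 24048.
Minimum: 24048 at k=6.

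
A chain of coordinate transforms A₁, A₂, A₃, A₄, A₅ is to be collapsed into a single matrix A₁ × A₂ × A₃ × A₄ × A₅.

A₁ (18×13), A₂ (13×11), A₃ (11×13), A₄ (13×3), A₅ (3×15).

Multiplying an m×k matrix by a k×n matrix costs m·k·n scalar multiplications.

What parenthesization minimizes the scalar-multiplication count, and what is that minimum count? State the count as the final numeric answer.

Adjacent pairs: A₁A₂ = 18·13·11 = 2574; A₂A₃ = 13·11·13 = 1859; A₃A₄ = 11·13·3 = 429; A₄A₅ = 13·3·15 = 585.
Length 3: A₁..A₃: k=1: 0+1859+18·13·13=4901; k=2: 2574+0+18·11·13=5148 → min 4901 | A₂..A₄: k=2: 0+429+13·11·3=858; k=3: 1859+0+13·13·3=2366 → min 858 | A₃..A₅: k=3: 0+585+11·13·15=2730; k=4: 429+0+11·3·15=924 → min 924.
Length 4: A₁..A₄: k=1: 0+858+18·13·3=1560; k=2: 2574+429+18·11·3=3597; k=3: 4901+0+18·13·3=5603 → min 1560 | A₂..A₅: k=2: 0+924+13·11·15=3069; k=3: 1859+585+13·13·15=4979; k=4: 858+0+13·3·15=1443 → min 1443.
Length 5: A₁..A₅: k=1: 0+1443+18·13·15=4953; k=2: 2574+924+18·11·15=6468; k=3: 4901+585+18·13·15=8996; k=4: 1560+0+18·3·15=2370 → min 2370.
Optimal parenthesization: ((A₁ × (A₂ × (A₃ × A₄))) × A₅) with cost 2370.

2370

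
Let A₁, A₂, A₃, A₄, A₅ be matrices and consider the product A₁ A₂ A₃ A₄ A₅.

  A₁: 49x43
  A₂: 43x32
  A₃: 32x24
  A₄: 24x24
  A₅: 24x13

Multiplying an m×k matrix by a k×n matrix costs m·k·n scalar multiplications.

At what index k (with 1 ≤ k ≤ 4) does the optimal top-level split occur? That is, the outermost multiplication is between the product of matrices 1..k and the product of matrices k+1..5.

1

Adjacent pairs: A₁A₂ = 49·43·32 = 67424; A₂A₃ = 43·32·24 = 33024; A₃A₄ = 32·24·24 = 18432; A₄A₅ = 24·24·13 = 7488.
Length 3: A₁..A₃: k=1: 0+33024+49·43·24=83592; k=2: 67424+0+49·32·24=105056 → min 83592 | A₂..A₄: k=2: 0+18432+43·32·24=51456; k=3: 33024+0+43·24·24=57792 → min 51456 | A₃..A₅: k=3: 0+7488+32·24·13=17472; k=4: 18432+0+32·24·13=28416 → min 17472.
Length 4: A₁..A₄: k=1: 0+51456+49·43·24=102024; k=2: 67424+18432+49·32·24=123488; k=3: 83592+0+49·24·24=111816 → min 102024 | A₂..A₅: k=2: 0+17472+43·32·13=35360; k=3: 33024+7488+43·24·13=53928; k=4: 51456+0+43·24·13=64872 → min 35360.
Top-level splits: k=1: (A₁..A₁)·(A₂..A₅) → 0+35360+49·43·13 = 62751; k=2: (A₁..A₂)·(A₃..A₅) → 67424+17472+49·32·13 = 105280; k=3: (A₁..A₃)·(A₄..A₅) → 83592+7488+49·24·13 = 106368; k=4: (A₁..A₄)·(A₅..A₅) → 102024+0+49·24·13 = 117312.
Best split is after A₁, i.e. k = 1.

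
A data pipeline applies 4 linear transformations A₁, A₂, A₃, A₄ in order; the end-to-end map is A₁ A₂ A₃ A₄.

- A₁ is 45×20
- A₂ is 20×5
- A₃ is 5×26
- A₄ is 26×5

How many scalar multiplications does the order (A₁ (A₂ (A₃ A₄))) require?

5650

(A₃ A₄): 5×26 by 26×5 → 5×5, cost 5·26·5 = 650
(A₂ (A₃ A₄)): 20×5 by 5×5 → 20×5, cost 20·5·5 = 500; cumulative 1150
(A₁ (A₂ (A₃ A₄))): 45×20 by 20×5 → 45×5, cost 45·20·5 = 4500; cumulative 5650
Total: 5650 scalar multiplications.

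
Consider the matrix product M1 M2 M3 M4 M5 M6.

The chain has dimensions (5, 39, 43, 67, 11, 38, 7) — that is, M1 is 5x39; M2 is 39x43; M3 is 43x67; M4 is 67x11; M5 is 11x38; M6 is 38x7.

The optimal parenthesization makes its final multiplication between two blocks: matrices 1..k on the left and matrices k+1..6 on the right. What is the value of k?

Adjacent pairs: M1M2 = 5·39·43 = 8385; M2M3 = 39·43·67 = 112359; M3M4 = 43·67·11 = 31691; M4M5 = 67·11·38 = 28006; M5M6 = 11·38·7 = 2926.
Length 3: M1..M3: k=1: 0+112359+5·39·67=125424; k=2: 8385+0+5·43·67=22790 → min 22790 | M2..M4: k=2: 0+31691+39·43·11=50138; k=3: 112359+0+39·67·11=141102 → min 50138 | M3..M5: k=3: 0+28006+43·67·38=137484; k=4: 31691+0+43·11·38=49665 → min 49665 | M4..M6: k=4: 0+2926+67·11·7=8085; k=5: 28006+0+67·38·7=45828 → min 8085.
Length 4: M1..M4: k=1: 0+50138+5·39·11=52283; k=2: 8385+31691+5·43·11=42441; k=3: 22790+0+5·67·11=26475 → min 26475 | M2..M5: k=2: 0+49665+39·43·38=113391; k=3: 112359+28006+39·67·38=239659; k=4: 50138+0+39·11·38=66440 → min 66440 | M3..M6: k=3: 0+8085+43·67·7=28252; k=4: 31691+2926+43·11·7=37928; k=5: 49665+0+43·38·7=61103 → min 28252.
Length 5: M1..M5: k=1: 0+66440+5·39·38=73850; k=2: 8385+49665+5·43·38=66220; k=3: 22790+28006+5·67·38=63526; k=4: 26475+0+5·11·38=28565 → min 28565 | M2..M6: k=2: 0+28252+39·43·7=39991; k=3: 112359+8085+39·67·7=138735; k=4: 50138+2926+39·11·7=56067; k=5: 66440+0+39·38·7=76814 → min 39991.
Top-level splits: k=1: (M1..M1)·(M2..M6) → 0+39991+5·39·7 = 41356; k=2: (M1..M2)·(M3..M6) → 8385+28252+5·43·7 = 38142; k=3: (M1..M3)·(M4..M6) → 22790+8085+5·67·7 = 33220; k=4: (M1..M4)·(M5..M6) → 26475+2926+5·11·7 = 29786; k=5: (M1..M5)·(M6..M6) → 28565+0+5·38·7 = 29895.
Best split is after M4, i.e. k = 4.

4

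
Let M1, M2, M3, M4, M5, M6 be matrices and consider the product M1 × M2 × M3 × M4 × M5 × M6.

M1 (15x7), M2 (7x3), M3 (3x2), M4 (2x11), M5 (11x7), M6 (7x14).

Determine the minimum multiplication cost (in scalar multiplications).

1022

Adjacent pairs: M1M2 = 15·7·3 = 315; M2M3 = 7·3·2 = 42; M3M4 = 3·2·11 = 66; M4M5 = 2·11·7 = 154; M5M6 = 11·7·14 = 1078.
Length 3: M1..M3: k=1: 0+42+15·7·2=252; k=2: 315+0+15·3·2=405 → min 252 | M2..M4: k=2: 0+66+7·3·11=297; k=3: 42+0+7·2·11=196 → min 196 | M3..M5: k=3: 0+154+3·2·7=196; k=4: 66+0+3·11·7=297 → min 196 | M4..M6: k=4: 0+1078+2·11·14=1386; k=5: 154+0+2·7·14=350 → min 350.
Length 4: M1..M4: k=1: 0+196+15·7·11=1351; k=2: 315+66+15·3·11=876; k=3: 252+0+15·2·11=582 → min 582 | M2..M5: k=2: 0+196+7·3·7=343; k=3: 42+154+7·2·7=294; k=4: 196+0+7·11·7=735 → min 294 | M3..M6: k=3: 0+350+3·2·14=434; k=4: 66+1078+3·11·14=1606; k=5: 196+0+3·7·14=490 → min 434.
Length 5: M1..M5: k=1: 0+294+15·7·7=1029; k=2: 315+196+15·3·7=826; k=3: 252+154+15·2·7=616; k=4: 582+0+15·11·7=1737 → min 616 | M2..M6: k=2: 0+434+7·3·14=728; k=3: 42+350+7·2·14=588; k=4: 196+1078+7·11·14=2352; k=5: 294+0+7·7·14=980 → min 588.
Length 6: M1..M6: k=1: 0+588+15·7·14=2058; k=2: 315+434+15·3·14=1379; k=3: 252+350+15·2·14=1022; k=4: 582+1078+15·11·14=3970; k=5: 616+0+15·7·14=2086 → min 1022.
Optimal order: ((M1 × (M2 × M3)) × ((M4 × M5) × M6)) with cost 1022.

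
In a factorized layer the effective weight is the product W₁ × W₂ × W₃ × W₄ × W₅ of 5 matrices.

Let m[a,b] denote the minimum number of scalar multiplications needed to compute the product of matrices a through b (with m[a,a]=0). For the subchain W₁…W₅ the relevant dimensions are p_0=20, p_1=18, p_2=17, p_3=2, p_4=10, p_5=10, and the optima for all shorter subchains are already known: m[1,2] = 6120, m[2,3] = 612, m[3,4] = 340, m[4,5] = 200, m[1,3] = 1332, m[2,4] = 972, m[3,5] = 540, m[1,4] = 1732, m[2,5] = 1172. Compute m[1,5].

1932

m[1,5] = min over k∈[1,4] of m[1,k]+m[k+1,5]+p_{0}·p_k·p_{5}.
k=1: 0 + 1172 + 20·18·10 = 4772; k=2: 6120 + 540 + 20·17·10 = 10060; k=3: 1332 + 200 + 20·2·10 = 1932; k=4: 1732 + 0 + 20·10·10 = 3732.
Minimum: 1932 at k=3.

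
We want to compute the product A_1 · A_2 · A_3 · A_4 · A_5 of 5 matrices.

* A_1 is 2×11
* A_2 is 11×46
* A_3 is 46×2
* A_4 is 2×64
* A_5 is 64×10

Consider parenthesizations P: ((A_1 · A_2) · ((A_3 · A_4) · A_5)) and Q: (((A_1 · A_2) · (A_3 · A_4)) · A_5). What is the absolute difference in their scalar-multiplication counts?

Order P = ((A_1 · A_2) · ((A_3 · A_4) · A_5)): (A_1 · A_2): 2×11 by 11×46 → 2×46, cost 2·11·46 = 1012; (A_3 · A_4): 46×2 by 2×64 → 46×64, cost 46·2·64 = 5888; ((A_3 · A_4) · A_5): 46×64 by 64×10 → 46×10, cost 46·64·10 = 29440; cumulative 35328; ((A_1 · A_2) · ((A_3 · A_4) · A_5)): 2×46 by 46×10 → 2×10, cost 2·46·10 = 920; cumulative 37260. Total 37260.
Order Q = (((A_1 · A_2) · (A_3 · A_4)) · A_5): (A_1 · A_2): 2×11 by 11×46 → 2×46, cost 2·11·46 = 1012; (A_3 · A_4): 46×2 by 2×64 → 46×64, cost 46·2·64 = 5888; ((A_1 · A_2) · (A_3 · A_4)): 2×46 by 46×64 → 2×64, cost 2·46·64 = 5888; cumulative 12788; (((A_1 · A_2) · (A_3 · A_4)) · A_5): 2×64 by 64×10 → 2×10, cost 2·64·10 = 1280; cumulative 14068. Total 14068.
Difference: |37260 − 14068| = 23192.

23192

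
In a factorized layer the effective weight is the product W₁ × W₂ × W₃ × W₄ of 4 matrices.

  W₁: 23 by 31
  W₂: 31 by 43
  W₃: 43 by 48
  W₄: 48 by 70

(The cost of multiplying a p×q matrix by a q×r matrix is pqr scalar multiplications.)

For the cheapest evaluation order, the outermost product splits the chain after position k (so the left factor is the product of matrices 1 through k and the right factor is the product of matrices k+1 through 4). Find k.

3

Adjacent pairs: W₁W₂ = 23·31·43 = 30659; W₂W₃ = 31·43·48 = 63984; W₃W₄ = 43·48·70 = 144480.
Length 3: W₁..W₃: k=1: 0+63984+23·31·48=98208; k=2: 30659+0+23·43·48=78131 → min 78131 | W₂..W₄: k=2: 0+144480+31·43·70=237790; k=3: 63984+0+31·48·70=168144 → min 168144.
Top-level splits: k=1: (W₁..W₁)·(W₂..W₄) → 0+168144+23·31·70 = 218054; k=2: (W₁..W₂)·(W₃..W₄) → 30659+144480+23·43·70 = 244369; k=3: (W₁..W₃)·(W₄..W₄) → 78131+0+23·48·70 = 155411.
Best split is after W₃, i.e. k = 3.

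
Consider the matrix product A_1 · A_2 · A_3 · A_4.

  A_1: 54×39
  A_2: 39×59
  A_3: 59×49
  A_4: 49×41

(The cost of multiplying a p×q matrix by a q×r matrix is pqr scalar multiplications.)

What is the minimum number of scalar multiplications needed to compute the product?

277446

Adjacent pairs: A_1A_2 = 54·39·59 = 124254; A_2A_3 = 39·59·49 = 112749; A_3A_4 = 59·49·41 = 118531.
Length 3: A_1..A_3: k=1: 0+112749+54·39·49=215943; k=2: 124254+0+54·59·49=280368 → min 215943 | A_2..A_4: k=2: 0+118531+39·59·41=212872; k=3: 112749+0+39·49·41=191100 → min 191100.
Length 4: A_1..A_4: k=1: 0+191100+54·39·41=277446; k=2: 124254+118531+54·59·41=373411; k=3: 215943+0+54·49·41=324429 → min 277446.
Optimal order: (A_1 · ((A_2 · A_3) · A_4)) with cost 277446.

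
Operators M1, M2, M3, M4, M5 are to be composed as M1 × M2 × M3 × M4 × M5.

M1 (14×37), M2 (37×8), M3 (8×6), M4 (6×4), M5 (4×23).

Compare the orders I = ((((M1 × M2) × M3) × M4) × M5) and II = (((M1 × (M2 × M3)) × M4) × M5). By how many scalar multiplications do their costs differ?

68

Order I = ((((M1 × M2) × M3) × M4) × M5): (M1 × M2): 14×37 by 37×8 → 14×8, cost 14·37·8 = 4144; ((M1 × M2) × M3): 14×8 by 8×6 → 14×6, cost 14·8·6 = 672; cumulative 4816; (((M1 × M2) × M3) × M4): 14×6 by 6×4 → 14×4, cost 14·6·4 = 336; cumulative 5152; ((((M1 × M2) × M3) × M4) × M5): 14×4 by 4×23 → 14×23, cost 14·4·23 = 1288; cumulative 6440. Total 6440.
Order II = (((M1 × (M2 × M3)) × M4) × M5): (M2 × M3): 37×8 by 8×6 → 37×6, cost 37·8·6 = 1776; (M1 × (M2 × M3)): 14×37 by 37×6 → 14×6, cost 14·37·6 = 3108; cumulative 4884; ((M1 × (M2 × M3)) × M4): 14×6 by 6×4 → 14×4, cost 14·6·4 = 336; cumulative 5220; (((M1 × (M2 × M3)) × M4) × M5): 14×4 by 4×23 → 14×23, cost 14·4·23 = 1288; cumulative 6508. Total 6508.
Difference: |6440 − 6508| = 68.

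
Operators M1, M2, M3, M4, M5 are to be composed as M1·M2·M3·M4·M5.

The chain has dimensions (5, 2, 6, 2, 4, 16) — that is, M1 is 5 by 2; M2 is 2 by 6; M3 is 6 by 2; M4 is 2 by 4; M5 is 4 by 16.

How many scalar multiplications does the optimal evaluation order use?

Adjacent pairs: M1M2 = 5·2·6 = 60; M2M3 = 2·6·2 = 24; M3M4 = 6·2·4 = 48; M4M5 = 2·4·16 = 128.
Length 3: M1..M3: k=1: 0+24+5·2·2=44; k=2: 60+0+5·6·2=120 → min 44 | M2..M4: k=2: 0+48+2·6·4=96; k=3: 24+0+2·2·4=40 → min 40 | M3..M5: k=3: 0+128+6·2·16=320; k=4: 48+0+6·4·16=432 → min 320.
Length 4: M1..M4: k=1: 0+40+5·2·4=80; k=2: 60+48+5·6·4=228; k=3: 44+0+5·2·4=84 → min 80 | M2..M5: k=2: 0+320+2·6·16=512; k=3: 24+128+2·2·16=216; k=4: 40+0+2·4·16=168 → min 168.
Length 5: M1..M5: k=1: 0+168+5·2·16=328; k=2: 60+320+5·6·16=860; k=3: 44+128+5·2·16=332; k=4: 80+0+5·4·16=400 → min 328.
Optimal order: (M1·(((M2·M3)·M4)·M5)) with cost 328.

328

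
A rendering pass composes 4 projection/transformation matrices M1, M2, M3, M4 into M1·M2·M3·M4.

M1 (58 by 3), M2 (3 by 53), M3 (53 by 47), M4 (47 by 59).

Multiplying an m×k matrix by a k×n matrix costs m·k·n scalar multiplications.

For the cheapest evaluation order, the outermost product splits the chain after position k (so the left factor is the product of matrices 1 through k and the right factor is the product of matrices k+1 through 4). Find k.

1

Adjacent pairs: M1M2 = 58·3·53 = 9222; M2M3 = 3·53·47 = 7473; M3M4 = 53·47·59 = 146969.
Length 3: M1..M3: k=1: 0+7473+58·3·47=15651; k=2: 9222+0+58·53·47=153700 → min 15651 | M2..M4: k=2: 0+146969+3·53·59=156350; k=3: 7473+0+3·47·59=15792 → min 15792.
Top-level splits: k=1: (M1..M1)·(M2..M4) → 0+15792+58·3·59 = 26058; k=2: (M1..M2)·(M3..M4) → 9222+146969+58·53·59 = 337557; k=3: (M1..M3)·(M4..M4) → 15651+0+58·47·59 = 176485.
Best split is after M1, i.e. k = 1.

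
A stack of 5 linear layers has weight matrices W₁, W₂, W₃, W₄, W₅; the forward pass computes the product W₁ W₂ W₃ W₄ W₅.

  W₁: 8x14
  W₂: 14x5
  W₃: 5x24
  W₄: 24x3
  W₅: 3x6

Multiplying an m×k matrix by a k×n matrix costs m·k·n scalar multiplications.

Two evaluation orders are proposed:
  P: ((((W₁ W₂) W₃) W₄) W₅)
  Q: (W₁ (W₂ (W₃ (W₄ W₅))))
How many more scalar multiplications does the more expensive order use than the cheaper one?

Order P = ((((W₁ W₂) W₃) W₄) W₅): (W₁ W₂): 8×14 by 14×5 → 8×5, cost 8·14·5 = 560; ((W₁ W₂) W₃): 8×5 by 5×24 → 8×24, cost 8·5·24 = 960; cumulative 1520; (((W₁ W₂) W₃) W₄): 8×24 by 24×3 → 8×3, cost 8·24·3 = 576; cumulative 2096; ((((W₁ W₂) W₃) W₄) W₅): 8×3 by 3×6 → 8×6, cost 8·3·6 = 144; cumulative 2240. Total 2240.
Order Q = (W₁ (W₂ (W₃ (W₄ W₅)))): (W₄ W₅): 24×3 by 3×6 → 24×6, cost 24·3·6 = 432; (W₃ (W₄ W₅)): 5×24 by 24×6 → 5×6, cost 5·24·6 = 720; cumulative 1152; (W₂ (W₃ (W₄ W₅))): 14×5 by 5×6 → 14×6, cost 14·5·6 = 420; cumulative 1572; (W₁ (W₂ (W₃ (W₄ W₅)))): 8×14 by 14×6 → 8×6, cost 8·14·6 = 672; cumulative 2244. Total 2244.
Difference: |2240 − 2244| = 4.

4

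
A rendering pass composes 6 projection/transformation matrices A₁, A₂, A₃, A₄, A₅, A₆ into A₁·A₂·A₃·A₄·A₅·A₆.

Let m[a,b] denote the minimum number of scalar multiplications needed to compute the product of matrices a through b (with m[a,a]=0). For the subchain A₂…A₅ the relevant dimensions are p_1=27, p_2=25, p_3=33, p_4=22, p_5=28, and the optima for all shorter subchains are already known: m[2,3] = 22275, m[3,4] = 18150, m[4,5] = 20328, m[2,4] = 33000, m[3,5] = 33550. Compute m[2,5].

m[2,5] = min over k∈[2,4] of m[2,k]+m[k+1,5]+p_{1}·p_k·p_{5}.
k=2: 0 + 33550 + 27·25·28 = 52450; k=3: 22275 + 20328 + 27·33·28 = 67551; k=4: 33000 + 0 + 27·22·28 = 49632.
Minimum: 49632 at k=4.

49632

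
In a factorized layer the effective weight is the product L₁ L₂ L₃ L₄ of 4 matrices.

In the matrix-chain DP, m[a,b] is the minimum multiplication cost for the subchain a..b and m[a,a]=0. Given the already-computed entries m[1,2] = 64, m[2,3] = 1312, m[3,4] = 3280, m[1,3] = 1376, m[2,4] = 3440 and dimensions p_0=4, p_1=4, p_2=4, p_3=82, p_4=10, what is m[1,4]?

m[1,4] = min over k∈[1,3] of m[1,k]+m[k+1,4]+p_{0}·p_k·p_{4}.
k=1: 0 + 3440 + 4·4·10 = 3600; k=2: 64 + 3280 + 4·4·10 = 3504; k=3: 1376 + 0 + 4·82·10 = 4656.
Minimum: 3504 at k=2.

3504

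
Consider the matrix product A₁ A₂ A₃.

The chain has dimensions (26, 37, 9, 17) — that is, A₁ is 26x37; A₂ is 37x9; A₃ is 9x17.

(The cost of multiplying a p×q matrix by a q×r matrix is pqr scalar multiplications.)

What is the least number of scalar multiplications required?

Order (A₁ (A₂ A₃)): (A₂ A₃): 37×9 by 9×17 → 37×17, cost 37·9·17 = 5661; (A₁ (A₂ A₃)): 26×37 by 37×17 → 26×17, cost 26·37·17 = 16354; cumulative 22015. Total 22015.
Order ((A₁ A₂) A₃): (A₁ A₂): 26×37 by 37×9 → 26×9, cost 26·37·9 = 8658; ((A₁ A₂) A₃): 26×9 by 9×17 → 26×17, cost 26·9·17 = 3978; cumulative 12636. Total 12636.
Minimum: 12636.

12636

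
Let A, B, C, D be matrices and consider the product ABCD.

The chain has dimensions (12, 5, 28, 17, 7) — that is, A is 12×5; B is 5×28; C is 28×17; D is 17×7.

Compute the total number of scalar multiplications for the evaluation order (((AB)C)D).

8820

(AB): 12×5 by 5×28 → 12×28, cost 12·5·28 = 1680
((AB)C): 12×28 by 28×17 → 12×17, cost 12·28·17 = 5712; cumulative 7392
(((AB)C)D): 12×17 by 17×7 → 12×7, cost 12·17·7 = 1428; cumulative 8820
Total: 8820 scalar multiplications.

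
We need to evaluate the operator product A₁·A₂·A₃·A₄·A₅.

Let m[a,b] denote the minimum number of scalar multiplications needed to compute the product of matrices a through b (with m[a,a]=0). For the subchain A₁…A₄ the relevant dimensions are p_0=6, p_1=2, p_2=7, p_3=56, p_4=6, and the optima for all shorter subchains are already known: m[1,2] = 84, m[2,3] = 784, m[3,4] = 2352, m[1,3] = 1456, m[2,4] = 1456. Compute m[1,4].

m[1,4] = min over k∈[1,3] of m[1,k]+m[k+1,4]+p_{0}·p_k·p_{4}.
k=1: 0 + 1456 + 6·2·6 = 1528; k=2: 84 + 2352 + 6·7·6 = 2688; k=3: 1456 + 0 + 6·56·6 = 3472.
Minimum: 1528 at k=1.

1528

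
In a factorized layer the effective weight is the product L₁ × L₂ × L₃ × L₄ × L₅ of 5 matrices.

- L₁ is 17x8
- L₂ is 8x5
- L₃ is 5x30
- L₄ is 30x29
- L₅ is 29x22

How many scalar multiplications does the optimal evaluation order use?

Adjacent pairs: L₁L₂ = 17·8·5 = 680; L₂L₃ = 8·5·30 = 1200; L₃L₄ = 5·30·29 = 4350; L₄L₅ = 30·29·22 = 19140.
Length 3: L₁..L₃: k=1: 0+1200+17·8·30=5280; k=2: 680+0+17·5·30=3230 → min 3230 | L₂..L₄: k=2: 0+4350+8·5·29=5510; k=3: 1200+0+8·30·29=8160 → min 5510 | L₃..L₅: k=3: 0+19140+5·30·22=22440; k=4: 4350+0+5·29·22=7540 → min 7540.
Length 4: L₁..L₄: k=1: 0+5510+17·8·29=9454; k=2: 680+4350+17·5·29=7495; k=3: 3230+0+17·30·29=18020 → min 7495 | L₂..L₅: k=2: 0+7540+8·5·22=8420; k=3: 1200+19140+8·30·22=25620; k=4: 5510+0+8·29·22=10614 → min 8420.
Length 5: L₁..L₅: k=1: 0+8420+17·8·22=11412; k=2: 680+7540+17·5·22=10090; k=3: 3230+19140+17·30·22=33590; k=4: 7495+0+17·29·22=18341 → min 10090.
Optimal order: ((L₁ × L₂) × ((L₃ × L₄) × L₅)) with cost 10090.

10090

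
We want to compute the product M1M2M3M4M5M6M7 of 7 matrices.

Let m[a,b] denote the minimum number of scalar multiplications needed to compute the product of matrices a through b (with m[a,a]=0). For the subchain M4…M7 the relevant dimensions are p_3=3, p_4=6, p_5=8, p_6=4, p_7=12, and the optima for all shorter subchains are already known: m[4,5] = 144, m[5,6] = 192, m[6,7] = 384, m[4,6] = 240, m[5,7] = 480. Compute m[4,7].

384

m[4,7] = min over k∈[4,6] of m[4,k]+m[k+1,7]+p_{3}·p_k·p_{7}.
k=4: 0 + 480 + 3·6·12 = 696; k=5: 144 + 384 + 3·8·12 = 816; k=6: 240 + 0 + 3·4·12 = 384.
Minimum: 384 at k=6.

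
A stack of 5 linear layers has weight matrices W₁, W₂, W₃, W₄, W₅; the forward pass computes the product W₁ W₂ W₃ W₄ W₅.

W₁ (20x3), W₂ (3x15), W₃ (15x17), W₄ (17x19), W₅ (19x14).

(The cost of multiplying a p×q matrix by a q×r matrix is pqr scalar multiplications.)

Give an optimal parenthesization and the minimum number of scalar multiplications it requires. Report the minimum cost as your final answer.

Adjacent pairs: W₁W₂ = 20·3·15 = 900; W₂W₃ = 3·15·17 = 765; W₃W₄ = 15·17·19 = 4845; W₄W₅ = 17·19·14 = 4522.
Length 3: W₁..W₃: k=1: 0+765+20·3·17=1785; k=2: 900+0+20·15·17=6000 → min 1785 | W₂..W₄: k=2: 0+4845+3·15·19=5700; k=3: 765+0+3·17·19=1734 → min 1734 | W₃..W₅: k=3: 0+4522+15·17·14=8092; k=4: 4845+0+15·19·14=8835 → min 8092.
Length 4: W₁..W₄: k=1: 0+1734+20·3·19=2874; k=2: 900+4845+20·15·19=11445; k=3: 1785+0+20·17·19=8245 → min 2874 | W₂..W₅: k=2: 0+8092+3·15·14=8722; k=3: 765+4522+3·17·14=6001; k=4: 1734+0+3·19·14=2532 → min 2532.
Length 5: W₁..W₅: k=1: 0+2532+20·3·14=3372; k=2: 900+8092+20·15·14=13192; k=3: 1785+4522+20·17·14=11067; k=4: 2874+0+20·19·14=8194 → min 3372.
Optimal parenthesization: (W₁ (((W₂ W₃) W₄) W₅)) with cost 3372.

3372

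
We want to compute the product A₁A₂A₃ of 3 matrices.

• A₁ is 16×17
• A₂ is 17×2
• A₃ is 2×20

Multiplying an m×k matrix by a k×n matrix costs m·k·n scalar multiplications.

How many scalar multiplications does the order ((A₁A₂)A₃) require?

(A₁A₂): 16×17 by 17×2 → 16×2, cost 16·17·2 = 544
((A₁A₂)A₃): 16×2 by 2×20 → 16×20, cost 16·2·20 = 640; cumulative 1184
Total: 1184 scalar multiplications.

1184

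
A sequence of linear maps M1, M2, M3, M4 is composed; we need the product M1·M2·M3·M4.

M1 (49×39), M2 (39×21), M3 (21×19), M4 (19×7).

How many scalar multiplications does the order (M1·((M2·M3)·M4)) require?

34125

(M2·M3): 39×21 by 21×19 → 39×19, cost 39·21·19 = 15561
((M2·M3)·M4): 39×19 by 19×7 → 39×7, cost 39·19·7 = 5187; cumulative 20748
(M1·((M2·M3)·M4)): 49×39 by 39×7 → 49×7, cost 49·39·7 = 13377; cumulative 34125
Total: 34125 scalar multiplications.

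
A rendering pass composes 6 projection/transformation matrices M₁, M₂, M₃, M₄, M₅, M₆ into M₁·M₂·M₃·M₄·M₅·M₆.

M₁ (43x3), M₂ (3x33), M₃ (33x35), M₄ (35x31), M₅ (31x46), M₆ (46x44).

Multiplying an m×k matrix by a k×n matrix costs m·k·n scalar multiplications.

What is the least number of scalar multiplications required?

Adjacent pairs: M₁M₂ = 43·3·33 = 4257; M₂M₃ = 3·33·35 = 3465; M₃M₄ = 33·35·31 = 35805; M₄M₅ = 35·31·46 = 49910; M₅M₆ = 31·46·44 = 62744.
Length 3: M₁..M₃: k=1: 0+3465+43·3·35=7980; k=2: 4257+0+43·33·35=53922 → min 7980 | M₂..M₄: k=2: 0+35805+3·33·31=38874; k=3: 3465+0+3·35·31=6720 → min 6720 | M₃..M₅: k=3: 0+49910+33·35·46=103040; k=4: 35805+0+33·31·46=82863 → min 82863 | M₄..M₆: k=4: 0+62744+35·31·44=110484; k=5: 49910+0+35·46·44=120750 → min 110484.
Length 4: M₁..M₄: k=1: 0+6720+43·3·31=10719; k=2: 4257+35805+43·33·31=84051; k=3: 7980+0+43·35·31=54635 → min 10719 | M₂..M₅: k=2: 0+82863+3·33·46=87417; k=3: 3465+49910+3·35·46=58205; k=4: 6720+0+3·31·46=10998 → min 10998 | M₃..M₆: k=3: 0+110484+33·35·44=161304; k=4: 35805+62744+33·31·44=143561; k=5: 82863+0+33·46·44=149655 → min 143561.
Length 5: M₁..M₅: k=1: 0+10998+43·3·46=16932; k=2: 4257+82863+43·33·46=152394; k=3: 7980+49910+43·35·46=127120; k=4: 10719+0+43·31·46=72037 → min 16932 | M₂..M₆: k=2: 0+143561+3·33·44=147917; k=3: 3465+110484+3·35·44=118569; k=4: 6720+62744+3·31·44=73556; k=5: 10998+0+3·46·44=17070 → min 17070.
Length 6: M₁..M₆: k=1: 0+17070+43·3·44=22746; k=2: 4257+143561+43·33·44=210254; k=3: 7980+110484+43·35·44=184684; k=4: 10719+62744+43·31·44=132115; k=5: 16932+0+43·46·44=103964 → min 22746.
Optimal order: (M₁·((((M₂·M₃)·M₄)·M₅)·M₆)) with cost 22746.

22746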